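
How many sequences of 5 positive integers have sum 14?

715

A composition of 14 into 5 positive parts is chosen by placing 4 dividers among the 13 gaps between 14 units: C(13,4) = 715.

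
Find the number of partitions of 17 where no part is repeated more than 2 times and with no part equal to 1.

There are too many to list fully; the first 12 (by largest part) are:
17
2,15
3,14
4,13
2,2,13
5,12
2,3,12
6,11
2,4,11
3,3,11
7,10
2,5,10
…and 31 more, for 43 total.

43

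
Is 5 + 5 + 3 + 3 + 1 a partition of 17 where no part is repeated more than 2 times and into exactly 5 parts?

The parts sum to 17, and the condition 'no summand is used more than 2 times' holds; the condition 'there are exactly 5 summands' holds.

Yes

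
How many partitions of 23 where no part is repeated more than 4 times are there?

Systematic enumeration (by largest part, then next-largest, …) yields 769.

769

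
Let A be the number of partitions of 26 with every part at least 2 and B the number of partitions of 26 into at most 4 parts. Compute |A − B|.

Partitions of 26 with every part at least 2: 478.
Partitions of 26 into at most 4 parts: 206.
|478 − 206| = 272.

272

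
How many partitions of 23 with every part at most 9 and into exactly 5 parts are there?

70

A partial list (first 12 by largest part):
9, 9, 3, 1, 1
9, 9, 2, 2, 1
9, 8, 4, 1, 1
9, 8, 3, 2, 1
9, 8, 2, 2, 2
9, 7, 5, 1, 1
9, 7, 4, 2, 1
9, 7, 3, 3, 1
9, 7, 3, 2, 2
9, 6, 6, 1, 1
9, 6, 5, 2, 1
9, 6, 4, 3, 1
…and 58 more, for 70 total.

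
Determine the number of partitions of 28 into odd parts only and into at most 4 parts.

41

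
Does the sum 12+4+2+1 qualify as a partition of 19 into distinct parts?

Yes

The parts sum to 19, and the condition 'all summands are distinct' holds.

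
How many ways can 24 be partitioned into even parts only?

77

There are 77 such partitions.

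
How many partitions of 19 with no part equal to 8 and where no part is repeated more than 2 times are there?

136

Counting exhaustively, 136 partitions satisfy the conditions.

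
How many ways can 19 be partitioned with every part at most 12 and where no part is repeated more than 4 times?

297

Direct enumeration gives 297 partitions.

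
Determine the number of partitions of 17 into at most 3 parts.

33

A partial list (first 12 by largest part):
17
16 + 1
15 + 2
15 + 1 + 1
14 + 3
14 + 2 + 1
13 + 4
13 + 3 + 1
13 + 2 + 2
12 + 5
12 + 4 + 1
12 + 3 + 2
…and 21 more, for 33 total.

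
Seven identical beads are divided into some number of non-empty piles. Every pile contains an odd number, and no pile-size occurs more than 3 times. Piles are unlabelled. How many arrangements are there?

3

Enumerating:
7
5 + 1 + 1
3 + 3 + 1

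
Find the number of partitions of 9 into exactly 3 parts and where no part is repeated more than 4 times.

7

Enumerating:
7+1+1
6+2+1
5+3+1
5+2+2
4+4+1
4+3+2
3+3+3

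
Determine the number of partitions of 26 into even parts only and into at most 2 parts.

They are:
26
24+2
22+4
20+6
18+8
16+10
14+12
That's 7 in total.

7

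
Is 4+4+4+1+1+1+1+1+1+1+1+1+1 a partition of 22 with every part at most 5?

The parts sum to 22, and the condition 'no summand exceeds 5' holds.

Yes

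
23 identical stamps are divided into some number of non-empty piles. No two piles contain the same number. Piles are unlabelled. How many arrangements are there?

104

There are 104 such partitions.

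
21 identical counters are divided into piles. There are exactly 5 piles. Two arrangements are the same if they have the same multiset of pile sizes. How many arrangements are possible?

101

There are 101 such partitions.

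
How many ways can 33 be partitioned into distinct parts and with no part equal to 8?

337

There are 337 such partitions.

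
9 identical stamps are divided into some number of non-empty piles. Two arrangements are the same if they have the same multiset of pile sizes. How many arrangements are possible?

There are too many to list fully; the first 12 (by largest part) are:
9
8, 1
7, 2
7, 1, 1
6, 3
6, 2, 1
6, 1, 1, 1
5, 4
5, 3, 1
5, 2, 2
5, 2, 1, 1
5, 1, 1, 1, 1
…and 18 more, for 30 total.

30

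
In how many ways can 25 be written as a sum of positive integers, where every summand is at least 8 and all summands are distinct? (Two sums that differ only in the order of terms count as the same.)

6

They are:
25
17,8
16,9
15,10
14,11
13,12
That's 6 in total.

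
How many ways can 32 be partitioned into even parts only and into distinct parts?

A partial list (first 12 by largest part):
32
30+2
28+4
26+6
26+4+2
24+8
24+6+2
22+10
22+8+2
22+6+4
20+12
20+10+2
…and 20 more, for 32 total.

32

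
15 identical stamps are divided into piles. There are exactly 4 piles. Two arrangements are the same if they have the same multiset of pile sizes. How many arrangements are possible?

27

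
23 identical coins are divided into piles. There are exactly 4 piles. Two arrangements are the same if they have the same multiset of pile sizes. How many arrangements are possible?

Systematic enumeration (by largest part, then next-largest, …) yields 94.

94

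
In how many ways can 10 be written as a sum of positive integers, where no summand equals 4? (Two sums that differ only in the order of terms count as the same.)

A partial list (first 12 by largest part):
10
9+1
8+2
8+1+1
7+3
7+2+1
7+1+1+1
6+3+1
6+2+2
6+2+1+1
6+1+1+1+1
5+5
…and 19 more, for 31 total.

31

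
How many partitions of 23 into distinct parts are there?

104

A full systematic count gives 104.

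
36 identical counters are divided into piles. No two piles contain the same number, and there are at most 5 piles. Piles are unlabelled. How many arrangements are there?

536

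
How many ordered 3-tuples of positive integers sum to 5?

6

By stars and bars with positive parts, the count is C(4,2) = 6.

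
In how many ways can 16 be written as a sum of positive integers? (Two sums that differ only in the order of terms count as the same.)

231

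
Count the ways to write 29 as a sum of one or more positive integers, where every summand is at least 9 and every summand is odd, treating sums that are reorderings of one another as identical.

Listing the qualifying partitions of 29:
29
11,9,9

2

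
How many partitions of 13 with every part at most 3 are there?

21

Listing the qualifying partitions of 13:
3,3,3,3,1
3,3,3,2,2
3,3,3,2,1,1
3,3,3,1,1,1,1
3,3,2,2,2,1
3,3,2,2,1,1,1
3,3,2,1,1,1,1,1
3,3,1,1,1,1,1,1,1
3,2,2,2,2,2
3,2,2,2,2,1,1
3,2,2,2,1,1,1,1
3,2,2,1,1,1,1,1,1
3,2,1,1,1,1,1,1,1,1
3,1,1,1,1,1,1,1,1,1,1
2,2,2,2,2,2,1
2,2,2,2,2,1,1,1
2,2,2,2,1,1,1,1,1
2,2,2,1,1,1,1,1,1,1
2,2,1,1,1,1,1,1,1,1,1
2,1,1,1,1,1,1,1,1,1,1,1
1,1,1,1,1,1,1,1,1,1,1,1,1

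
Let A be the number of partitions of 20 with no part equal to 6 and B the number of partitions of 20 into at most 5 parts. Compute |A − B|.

300

Partitions of 20 with no part equal to 6: 492.
Partitions of 20 into at most 5 parts: 192.
|492 − 192| = 300.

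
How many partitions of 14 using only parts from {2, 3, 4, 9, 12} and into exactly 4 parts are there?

2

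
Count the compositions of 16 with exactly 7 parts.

5005

By stars and bars with positive parts, the count is C(15,6) = 5005.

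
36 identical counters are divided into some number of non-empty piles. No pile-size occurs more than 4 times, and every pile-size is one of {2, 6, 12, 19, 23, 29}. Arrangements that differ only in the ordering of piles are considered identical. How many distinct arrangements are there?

The partitions of 36 that satisfy the conditions:
12 + 12 + 12
12 + 12 + 6 + 6
12 + 12 + 6 + 2 + 2 + 2
12 + 6 + 6 + 6 + 6
12 + 6 + 6 + 6 + 2 + 2 + 2
That's 5 in total.

5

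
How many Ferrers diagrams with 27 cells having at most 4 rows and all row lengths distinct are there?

134

Enumerating by decreasing first part gives 134 partitions in all.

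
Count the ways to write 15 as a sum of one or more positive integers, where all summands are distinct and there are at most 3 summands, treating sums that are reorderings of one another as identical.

20

Enumerating:
15
14+1
13+2
12+3
12+2+1
11+4
11+3+1
10+5
10+4+1
10+3+2
9+6
9+5+1
9+4+2
8+7
8+6+1
8+5+2
8+4+3
7+6+2
7+5+3
6+5+4
Counting gives 20.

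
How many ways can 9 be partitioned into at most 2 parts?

5

The partitions of 9 that satisfy the conditions:
9
8, 1
7, 2
6, 3
5, 4
That's 5 in total.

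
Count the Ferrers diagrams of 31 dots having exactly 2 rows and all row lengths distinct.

15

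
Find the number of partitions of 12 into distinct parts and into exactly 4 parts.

2

Enumerating:
1,2,3,6
1,2,4,5
Counting gives 2.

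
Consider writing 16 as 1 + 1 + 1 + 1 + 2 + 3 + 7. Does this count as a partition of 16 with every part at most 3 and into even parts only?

The parts sum to 16, and the condition 'no summand exceeds 3' is violated.

No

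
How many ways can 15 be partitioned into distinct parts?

27

There are too many to list fully; the first 12 (by largest part) are:
15
14+1
13+2
12+3
12+2+1
11+4
11+3+1
10+5
10+4+1
10+3+2
9+6
9+5+1
…and 15 more, for 27 total.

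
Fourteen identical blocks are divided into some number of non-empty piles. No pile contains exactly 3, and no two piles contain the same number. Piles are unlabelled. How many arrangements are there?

14

Listing the qualifying partitions of 14:
14
13, 1
12, 2
11, 2, 1
10, 4
9, 5
9, 4, 1
8, 6
8, 5, 1
8, 4, 2
7, 6, 1
7, 5, 2
7, 4, 2, 1
6, 5, 2, 1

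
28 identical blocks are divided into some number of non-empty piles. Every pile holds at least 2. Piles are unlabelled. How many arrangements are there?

A full systematic count gives 708.

708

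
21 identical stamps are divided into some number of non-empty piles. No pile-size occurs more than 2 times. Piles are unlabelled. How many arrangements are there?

243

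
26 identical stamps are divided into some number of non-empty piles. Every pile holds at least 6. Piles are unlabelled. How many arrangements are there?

Enumerating:
26
6+20
7+19
8+18
9+17
10+16
11+15
12+14
6+6+14
13+13
6+7+13
6+8+12
7+7+12
6+9+11
7+8+11
6+10+10
7+9+10
8+8+10
8+9+9
6+6+6+8
6+6+7+7
Counting gives 21.

21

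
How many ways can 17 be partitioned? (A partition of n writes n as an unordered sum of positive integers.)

Direct enumeration gives 297 partitions.

297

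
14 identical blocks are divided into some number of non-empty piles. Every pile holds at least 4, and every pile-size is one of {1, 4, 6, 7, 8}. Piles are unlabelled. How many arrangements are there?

3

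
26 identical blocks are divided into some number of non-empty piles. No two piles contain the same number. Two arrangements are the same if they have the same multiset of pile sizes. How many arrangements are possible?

Systematic enumeration (by largest part, then next-largest, …) yields 165.

165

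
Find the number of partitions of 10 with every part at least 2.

12

The partitions of 10 that satisfy the conditions:
10
8 + 2
7 + 3
6 + 4
6 + 2 + 2
5 + 5
5 + 3 + 2
4 + 4 + 2
4 + 3 + 3
4 + 2 + 2 + 2
3 + 3 + 2 + 2
2 + 2 + 2 + 2 + 2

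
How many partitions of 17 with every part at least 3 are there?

25

Enumerating:
17
14,3
13,4
12,5
11,6
11,3,3
10,7
10,4,3
9,8
9,5,3
9,4,4
8,6,3
8,5,4
8,3,3,3
7,7,3
7,6,4
7,5,5
7,4,3,3
6,6,5
6,5,3,3
6,4,4,3
5,5,4,3
5,4,4,4
5,3,3,3,3
4,4,3,3,3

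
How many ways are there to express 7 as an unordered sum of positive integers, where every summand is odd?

Listing the qualifying partitions of 7:
7
1+1+5
1+3+3
1+1+1+1+3
1+1+1+1+1+1+1
That's 5 in total.

5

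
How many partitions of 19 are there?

490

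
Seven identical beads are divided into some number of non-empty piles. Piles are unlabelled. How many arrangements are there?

15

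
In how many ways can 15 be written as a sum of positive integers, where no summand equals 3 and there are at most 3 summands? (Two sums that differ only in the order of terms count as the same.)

20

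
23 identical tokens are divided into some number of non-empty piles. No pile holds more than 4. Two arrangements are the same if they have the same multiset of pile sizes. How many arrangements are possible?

150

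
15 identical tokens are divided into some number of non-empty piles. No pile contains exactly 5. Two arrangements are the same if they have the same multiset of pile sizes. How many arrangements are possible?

Counting exhaustively, 134 partitions satisfy the conditions.

134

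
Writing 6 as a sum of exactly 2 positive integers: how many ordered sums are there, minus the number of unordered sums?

2

Ordered (compositions into 2 parts): C(5,1) = 5.
Unordered (partitions into 2 parts): 3.
Difference: 5 − 3 = 2.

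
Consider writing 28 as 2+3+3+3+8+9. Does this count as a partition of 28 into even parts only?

The parts sum to 28, and the condition 'every summand is even' is violated.

No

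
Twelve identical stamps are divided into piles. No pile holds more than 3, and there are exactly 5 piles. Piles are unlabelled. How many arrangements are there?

2

The partitions of 12 that satisfy the conditions:
1+2+3+3+3
2+2+2+3+3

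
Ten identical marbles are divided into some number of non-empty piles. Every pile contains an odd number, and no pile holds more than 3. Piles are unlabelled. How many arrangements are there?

4

The partitions of 10 that satisfy the conditions:
3,3,3,1
3,3,1,1,1,1
3,1,1,1,1,1,1,1
1,1,1,1,1,1,1,1,1,1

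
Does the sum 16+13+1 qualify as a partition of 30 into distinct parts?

The parts sum to 30, and the condition 'all summands are distinct' holds.

Yes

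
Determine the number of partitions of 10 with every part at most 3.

Enumerating:
3, 3, 3, 1
3, 3, 2, 2
3, 3, 2, 1, 1
3, 3, 1, 1, 1, 1
3, 2, 2, 2, 1
3, 2, 2, 1, 1, 1
3, 2, 1, 1, 1, 1, 1
3, 1, 1, 1, 1, 1, 1, 1
2, 2, 2, 2, 2
2, 2, 2, 2, 1, 1
2, 2, 2, 1, 1, 1, 1
2, 2, 1, 1, 1, 1, 1, 1
2, 1, 1, 1, 1, 1, 1, 1, 1
1, 1, 1, 1, 1, 1, 1, 1, 1, 1

14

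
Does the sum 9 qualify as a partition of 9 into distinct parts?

The parts sum to 9, and the condition 'all summands are distinct' holds.

Yes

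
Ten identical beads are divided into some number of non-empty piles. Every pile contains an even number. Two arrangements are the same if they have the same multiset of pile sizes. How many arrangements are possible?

7

The partitions of 10 that satisfy the conditions:
10
8+2
6+4
6+2+2
4+4+2
4+2+2+2
2+2+2+2+2
That's 7 in total.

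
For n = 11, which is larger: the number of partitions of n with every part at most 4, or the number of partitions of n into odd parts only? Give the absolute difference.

15

Partitions of 11 with every part at most 4: 27.
Partitions of 11 into odd parts only: 12.
|27 − 12| = 15.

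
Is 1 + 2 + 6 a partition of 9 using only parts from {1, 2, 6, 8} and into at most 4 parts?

Yes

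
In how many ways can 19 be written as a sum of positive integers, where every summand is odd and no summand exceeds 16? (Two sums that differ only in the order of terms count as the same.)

52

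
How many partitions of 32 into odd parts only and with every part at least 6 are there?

Listing the qualifying partitions of 32:
25 + 7
23 + 9
21 + 11
19 + 13
17 + 15
11 + 7 + 7 + 7
9 + 9 + 7 + 7
Counting gives 7.

7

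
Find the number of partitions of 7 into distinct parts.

Enumerating:
7
6 + 1
5 + 2
4 + 3
4 + 2 + 1
Counting gives 5.

5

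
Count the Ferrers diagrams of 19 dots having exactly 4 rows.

54

There are too many to list fully; the first 12 (by largest part) are:
16,1,1,1
15,2,1,1
14,3,1,1
14,2,2,1
13,4,1,1
13,3,2,1
13,2,2,2
12,5,1,1
12,4,2,1
12,3,3,1
12,3,2,2
11,6,1,1
…and 42 more, for 54 total.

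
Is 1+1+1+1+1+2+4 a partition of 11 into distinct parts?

No

The parts sum to 11, and the condition 'all summands are distinct' is violated.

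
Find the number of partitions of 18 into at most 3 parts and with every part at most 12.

25

Listing the qualifying partitions of 18:
12, 6
12, 5, 1
12, 4, 2
12, 3, 3
11, 7
11, 6, 1
11, 5, 2
11, 4, 3
10, 8
10, 7, 1
10, 6, 2
10, 5, 3
10, 4, 4
9, 9
9, 8, 1
9, 7, 2
9, 6, 3
9, 5, 4
8, 8, 2
8, 7, 3
8, 6, 4
8, 5, 5
7, 7, 4
7, 6, 5
6, 6, 6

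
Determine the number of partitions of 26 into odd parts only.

165

A full systematic count gives 165.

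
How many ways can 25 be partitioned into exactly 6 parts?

235

Systematic enumeration (by largest part, then next-largest, …) yields 235.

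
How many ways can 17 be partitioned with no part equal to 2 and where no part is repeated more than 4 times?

85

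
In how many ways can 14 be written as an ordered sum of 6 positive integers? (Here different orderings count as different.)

A composition of 14 into 6 positive parts is chosen by placing 5 dividers among the 13 gaps between 14 units: C(13,5) = 1287.

1287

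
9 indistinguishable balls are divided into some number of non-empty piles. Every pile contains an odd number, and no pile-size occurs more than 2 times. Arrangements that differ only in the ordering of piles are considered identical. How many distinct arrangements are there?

3

Enumerating:
9
7+1+1
5+3+1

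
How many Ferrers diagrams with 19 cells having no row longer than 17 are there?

488

Systematic enumeration (by largest part, then next-largest, …) yields 488.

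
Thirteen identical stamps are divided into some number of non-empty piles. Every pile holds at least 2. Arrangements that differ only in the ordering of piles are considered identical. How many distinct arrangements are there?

24

Listing the qualifying partitions of 13:
13
11 + 2
10 + 3
9 + 4
9 + 2 + 2
8 + 5
8 + 3 + 2
7 + 6
7 + 4 + 2
7 + 3 + 3
7 + 2 + 2 + 2
6 + 5 + 2
6 + 4 + 3
6 + 3 + 2 + 2
5 + 5 + 3
5 + 4 + 4
5 + 4 + 2 + 2
5 + 3 + 3 + 2
5 + 2 + 2 + 2 + 2
4 + 4 + 3 + 2
4 + 3 + 3 + 3
4 + 3 + 2 + 2 + 2
3 + 3 + 3 + 2 + 2
3 + 2 + 2 + 2 + 2 + 2
Counting gives 24.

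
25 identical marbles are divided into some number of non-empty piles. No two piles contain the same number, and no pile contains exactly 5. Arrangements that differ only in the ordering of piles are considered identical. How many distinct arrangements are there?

A full systematic count gives 97.

97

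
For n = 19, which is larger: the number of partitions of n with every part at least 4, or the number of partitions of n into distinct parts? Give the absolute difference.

36

Partitions of 19 with every part at least 4: 18.
Partitions of 19 into distinct parts: 54.
|18 − 54| = 36.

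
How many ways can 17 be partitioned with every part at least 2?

There are too many to list fully; the first 12 (by largest part) are:
17
15+2
14+3
13+4
13+2+2
12+5
12+3+2
11+6
11+4+2
11+3+3
11+2+2+2
10+7
…and 54 more, for 66 total.

66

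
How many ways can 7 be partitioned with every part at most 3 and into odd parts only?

3

The partitions of 7 that satisfy the conditions:
3, 3, 1
3, 1, 1, 1, 1
1, 1, 1, 1, 1, 1, 1
Counting gives 3.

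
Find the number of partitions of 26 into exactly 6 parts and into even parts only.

14

They are:
16+2+2+2+2+2
14+4+2+2+2+2
12+6+2+2+2+2
12+4+4+2+2+2
10+8+2+2+2+2
10+6+4+2+2+2
10+4+4+4+2+2
8+8+4+2+2+2
8+6+6+2+2+2
8+6+4+4+2+2
8+4+4+4+4+2
6+6+6+4+2+2
6+6+4+4+4+2
6+4+4+4+4+4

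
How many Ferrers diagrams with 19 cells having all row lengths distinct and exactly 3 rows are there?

Enumerating:
16, 2, 1
15, 3, 1
14, 4, 1
14, 3, 2
13, 5, 1
13, 4, 2
12, 6, 1
12, 5, 2
12, 4, 3
11, 7, 1
11, 6, 2
11, 5, 3
10, 8, 1
10, 7, 2
10, 6, 3
10, 5, 4
9, 8, 2
9, 7, 3
9, 6, 4
8, 7, 4
8, 6, 5

21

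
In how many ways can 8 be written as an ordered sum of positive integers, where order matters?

128

The number of compositions of n is 2^(n−1); here 2^7 = 128.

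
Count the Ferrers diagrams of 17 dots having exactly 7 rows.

38

There are too many to list fully; the first 12 (by largest part) are:
11+1+1+1+1+1+1
10+2+1+1+1+1+1
9+3+1+1+1+1+1
9+2+2+1+1+1+1
8+4+1+1+1+1+1
8+3+2+1+1+1+1
8+2+2+2+1+1+1
7+5+1+1+1+1+1
7+4+2+1+1+1+1
7+3+3+1+1+1+1
7+3+2+2+1+1+1
7+2+2+2+2+1+1
…and 26 more, for 38 total.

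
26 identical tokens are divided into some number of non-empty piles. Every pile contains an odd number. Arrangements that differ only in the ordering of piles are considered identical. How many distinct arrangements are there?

165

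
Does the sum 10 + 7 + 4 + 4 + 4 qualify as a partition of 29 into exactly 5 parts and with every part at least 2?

The parts sum to 29, and the condition 'there are exactly 5 summands' holds; the condition 'every summand is at least 2' holds.

Yes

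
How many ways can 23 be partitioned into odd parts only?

104

Direct enumeration gives 104 partitions.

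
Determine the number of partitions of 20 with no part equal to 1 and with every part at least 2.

137

Systematic enumeration (by largest part, then next-largest, …) yields 137.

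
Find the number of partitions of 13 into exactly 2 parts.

Enumerating:
12,1
11,2
10,3
9,4
8,5
7,6
That's 6 in total.

6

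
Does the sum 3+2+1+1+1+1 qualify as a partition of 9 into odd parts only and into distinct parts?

No

The parts sum to 9, and the condition 'every summand is odd' is violated.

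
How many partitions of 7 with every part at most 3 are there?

Enumerating:
1,3,3
2,2,3
1,1,2,3
1,1,1,1,3
1,2,2,2
1,1,1,2,2
1,1,1,1,1,2
1,1,1,1,1,1,1

8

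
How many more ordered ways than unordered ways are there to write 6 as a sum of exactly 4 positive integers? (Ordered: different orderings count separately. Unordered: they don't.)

8

Ordered (compositions into 4 parts): C(5,3) = 10.
Partitions of 6 into exactly 4 parts: 2.
Difference: 10 − 2 = 8.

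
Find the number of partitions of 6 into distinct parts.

Listing the qualifying partitions of 6:
6
5,1
4,2
3,2,1

4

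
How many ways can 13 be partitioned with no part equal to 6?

86

Systematic enumeration (by largest part, then next-largest, …) yields 86.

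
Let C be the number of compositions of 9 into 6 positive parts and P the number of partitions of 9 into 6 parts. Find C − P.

Ordered (compositions into 6 parts): C(8,5) = 56.
Unordered (partitions into 6 parts): 3.
Difference: 56 − 3 = 53.

53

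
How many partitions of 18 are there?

385

A full systematic count gives 385.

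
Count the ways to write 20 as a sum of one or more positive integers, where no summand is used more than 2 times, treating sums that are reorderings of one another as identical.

202

Enumerating by decreasing first part gives 202 partitions in all.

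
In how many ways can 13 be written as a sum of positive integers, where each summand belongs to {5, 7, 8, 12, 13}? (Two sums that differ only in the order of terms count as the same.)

2

Enumerating:
13
8 + 5
Counting gives 2.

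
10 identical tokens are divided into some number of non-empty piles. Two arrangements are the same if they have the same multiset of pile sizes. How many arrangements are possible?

42

There are too many to list fully; the first 12 (by largest part) are:
10
1, 9
2, 8
1, 1, 8
3, 7
1, 2, 7
1, 1, 1, 7
4, 6
1, 3, 6
2, 2, 6
1, 1, 2, 6
1, 1, 1, 1, 6
…and 30 more, for 42 total.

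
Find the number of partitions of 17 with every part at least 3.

They are:
17
14, 3
13, 4
12, 5
11, 6
11, 3, 3
10, 7
10, 4, 3
9, 8
9, 5, 3
9, 4, 4
8, 6, 3
8, 5, 4
8, 3, 3, 3
7, 7, 3
7, 6, 4
7, 5, 5
7, 4, 3, 3
6, 6, 5
6, 5, 3, 3
6, 4, 4, 3
5, 5, 4, 3
5, 4, 4, 4
5, 3, 3, 3, 3
4, 4, 3, 3, 3
That's 25 in total.

25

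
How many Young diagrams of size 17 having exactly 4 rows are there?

39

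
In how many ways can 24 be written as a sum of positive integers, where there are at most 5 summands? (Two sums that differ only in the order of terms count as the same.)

Systematic enumeration (by largest part, then next-largest, …) yields 333.

333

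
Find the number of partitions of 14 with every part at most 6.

90

Enumerating by decreasing first part gives 90 partitions in all.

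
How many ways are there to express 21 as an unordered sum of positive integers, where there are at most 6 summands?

331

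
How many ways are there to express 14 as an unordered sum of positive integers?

There are 135 such partitions.

135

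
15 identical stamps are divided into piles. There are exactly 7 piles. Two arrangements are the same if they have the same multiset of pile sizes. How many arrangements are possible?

21

Enumerating:
9,1,1,1,1,1,1
8,2,1,1,1,1,1
7,3,1,1,1,1,1
7,2,2,1,1,1,1
6,4,1,1,1,1,1
6,3,2,1,1,1,1
6,2,2,2,1,1,1
5,5,1,1,1,1,1
5,4,2,1,1,1,1
5,3,3,1,1,1,1
5,3,2,2,1,1,1
5,2,2,2,2,1,1
4,4,3,1,1,1,1
4,4,2,2,1,1,1
4,3,3,2,1,1,1
4,3,2,2,2,1,1
4,2,2,2,2,2,1
3,3,3,3,1,1,1
3,3,3,2,2,1,1
3,3,2,2,2,2,1
3,2,2,2,2,2,2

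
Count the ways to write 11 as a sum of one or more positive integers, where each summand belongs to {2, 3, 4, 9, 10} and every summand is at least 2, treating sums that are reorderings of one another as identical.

They are:
9, 2
4, 4, 3
4, 3, 2, 2
3, 3, 3, 2
3, 2, 2, 2, 2

5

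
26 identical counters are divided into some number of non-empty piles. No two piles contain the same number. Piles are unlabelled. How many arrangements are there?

165

Counting exhaustively, 165 partitions satisfy the conditions.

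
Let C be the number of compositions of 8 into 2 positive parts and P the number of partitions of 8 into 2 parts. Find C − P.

3

Compositions: C(7,1) = 7.
Partitions of 8 into exactly 2 parts: 4.
Difference: 7 − 4 = 3.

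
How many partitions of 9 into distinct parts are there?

8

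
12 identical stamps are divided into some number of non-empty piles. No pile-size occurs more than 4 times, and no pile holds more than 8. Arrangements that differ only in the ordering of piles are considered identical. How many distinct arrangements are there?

53

A partial list (first 12 by largest part):
8+4
8+3+1
8+2+2
8+2+1+1
8+1+1+1+1
7+5
7+4+1
7+3+2
7+3+1+1
7+2+2+1
7+2+1+1+1
6+6
…and 41 more, for 53 total.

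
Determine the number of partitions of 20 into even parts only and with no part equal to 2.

12

Listing the qualifying partitions of 20:
20
16, 4
14, 6
12, 8
12, 4, 4
10, 10
10, 6, 4
8, 8, 4
8, 6, 6
8, 4, 4, 4
6, 6, 4, 4
4, 4, 4, 4, 4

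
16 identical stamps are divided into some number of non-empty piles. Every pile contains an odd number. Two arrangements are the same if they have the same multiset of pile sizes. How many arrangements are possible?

There are too many to list fully; the first 12 (by largest part) are:
15, 1
13, 3
13, 1, 1, 1
11, 5
11, 3, 1, 1
11, 1, 1, 1, 1, 1
9, 7
9, 5, 1, 1
9, 3, 3, 1
9, 3, 1, 1, 1, 1
9, 1, 1, 1, 1, 1, 1, 1
7, 7, 1, 1
…and 20 more, for 32 total.

32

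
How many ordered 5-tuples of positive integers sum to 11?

210

Equivalently, choose which 4 of the 10 gaps become plus signs: C(10,4) = 210.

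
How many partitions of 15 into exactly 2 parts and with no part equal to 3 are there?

6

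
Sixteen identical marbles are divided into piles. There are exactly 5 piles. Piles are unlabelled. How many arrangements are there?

37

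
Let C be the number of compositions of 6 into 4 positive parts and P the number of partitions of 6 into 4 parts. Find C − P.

8

Ordered (compositions into 4 parts): C(5,3) = 10.
Unordered (partitions into 4 parts): 2.
Difference: 10 − 2 = 8.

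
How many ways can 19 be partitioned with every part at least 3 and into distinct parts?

17

Listing the qualifying partitions of 19:
19
16+3
15+4
14+5
13+6
12+7
12+4+3
11+8
11+5+3
10+9
10+6+3
10+5+4
9+7+3
9+6+4
8+7+4
8+6+5
7+5+4+3
Counting gives 17.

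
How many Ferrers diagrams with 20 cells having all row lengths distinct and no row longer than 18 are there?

62

A partial list (first 12 by largest part):
18, 2
17, 3
17, 2, 1
16, 4
16, 3, 1
15, 5
15, 4, 1
15, 3, 2
14, 6
14, 5, 1
14, 4, 2
14, 3, 2, 1
…and 50 more, for 62 total.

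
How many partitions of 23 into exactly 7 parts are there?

164

A full systematic count gives 164.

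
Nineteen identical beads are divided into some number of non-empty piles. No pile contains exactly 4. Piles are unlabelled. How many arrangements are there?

314

There are 314 such partitions.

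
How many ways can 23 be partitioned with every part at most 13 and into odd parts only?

Direct enumeration gives 90 partitions.

90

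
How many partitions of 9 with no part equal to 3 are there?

19

The partitions of 9 that satisfy the conditions:
9
8, 1
7, 2
7, 1, 1
6, 2, 1
6, 1, 1, 1
5, 4
5, 2, 2
5, 2, 1, 1
5, 1, 1, 1, 1
4, 4, 1
4, 2, 2, 1
4, 2, 1, 1, 1
4, 1, 1, 1, 1, 1
2, 2, 2, 2, 1
2, 2, 2, 1, 1, 1
2, 2, 1, 1, 1, 1, 1
2, 1, 1, 1, 1, 1, 1, 1
1, 1, 1, 1, 1, 1, 1, 1, 1
That's 19 in total.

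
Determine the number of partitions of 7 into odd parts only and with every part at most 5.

The partitions of 7 that satisfy the conditions:
5,1,1
3,3,1
3,1,1,1,1
1,1,1,1,1,1,1
Counting gives 4.

4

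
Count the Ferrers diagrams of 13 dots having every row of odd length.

18

The partitions of 13 that satisfy the conditions:
13
11,1,1
9,3,1
9,1,1,1,1
7,5,1
7,3,3
7,3,1,1,1
7,1,1,1,1,1,1
5,5,3
5,5,1,1,1
5,3,3,1,1
5,3,1,1,1,1,1
5,1,1,1,1,1,1,1,1
3,3,3,3,1
3,3,3,1,1,1,1
3,3,1,1,1,1,1,1,1
3,1,1,1,1,1,1,1,1,1,1
1,1,1,1,1,1,1,1,1,1,1,1,1
Counting gives 18.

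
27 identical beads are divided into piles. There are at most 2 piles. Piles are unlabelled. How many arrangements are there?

14

Listing the qualifying partitions of 27:
27
26,1
25,2
24,3
23,4
22,5
21,6
20,7
19,8
18,9
17,10
16,11
15,12
14,13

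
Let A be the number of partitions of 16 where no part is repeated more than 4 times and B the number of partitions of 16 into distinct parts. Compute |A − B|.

Partitions of 16 where no part is repeated more than 4 times: 164.
Partitions of 16 into distinct parts: 32.
|164 − 32| = 132.

132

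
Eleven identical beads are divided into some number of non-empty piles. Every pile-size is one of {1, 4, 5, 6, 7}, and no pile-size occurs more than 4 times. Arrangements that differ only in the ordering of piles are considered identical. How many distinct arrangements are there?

7

Listing the qualifying partitions of 11:
7+4
7+1+1+1+1
6+5
6+4+1
5+5+1
5+4+1+1
4+4+1+1+1
Counting gives 7.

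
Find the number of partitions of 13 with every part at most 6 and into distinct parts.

They are:
6 + 5 + 2
6 + 4 + 3
6 + 4 + 2 + 1
5 + 4 + 3 + 1
That's 4 in total.

4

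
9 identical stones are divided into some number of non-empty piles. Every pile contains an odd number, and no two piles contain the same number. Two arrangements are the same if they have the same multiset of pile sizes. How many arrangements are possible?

Listing the qualifying partitions of 9:
9
5, 3, 1
That's 2 in total.

2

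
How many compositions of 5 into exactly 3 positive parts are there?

Equivalently, choose which 2 of the 4 gaps become plus signs: C(4,2) = 6.

6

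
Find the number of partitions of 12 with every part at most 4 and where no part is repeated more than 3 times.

14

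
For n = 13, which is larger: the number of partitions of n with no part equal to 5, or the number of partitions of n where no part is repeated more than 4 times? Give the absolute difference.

3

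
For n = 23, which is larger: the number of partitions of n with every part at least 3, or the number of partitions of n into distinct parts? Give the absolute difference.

Partitions of 23 with every part at least 3: 88.
Partitions of 23 into distinct parts: 104.
|88 − 104| = 16.

16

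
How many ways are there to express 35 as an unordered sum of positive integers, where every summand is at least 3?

Systematic enumeration (by largest part, then next-largest, …) yields 779.

779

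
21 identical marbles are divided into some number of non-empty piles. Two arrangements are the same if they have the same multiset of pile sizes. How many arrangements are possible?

Systematic enumeration (by largest part, then next-largest, …) yields 792.

792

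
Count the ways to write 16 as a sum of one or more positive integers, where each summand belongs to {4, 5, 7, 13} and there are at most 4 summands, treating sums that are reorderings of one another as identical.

2

Enumerating:
4+5+7
4+4+4+4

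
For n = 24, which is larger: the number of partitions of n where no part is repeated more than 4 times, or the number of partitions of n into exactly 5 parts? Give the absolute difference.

Partitions of 24 where no part is repeated more than 4 times: 950.
Partitions of 24 into exactly 5 parts: 164.
|950 − 164| = 786.

786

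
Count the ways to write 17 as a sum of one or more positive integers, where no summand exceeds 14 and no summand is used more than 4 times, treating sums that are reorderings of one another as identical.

A full systematic count gives 201.

201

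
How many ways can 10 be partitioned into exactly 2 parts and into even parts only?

2

The partitions of 10 that satisfy the conditions:
8, 2
6, 4
That's 2 in total.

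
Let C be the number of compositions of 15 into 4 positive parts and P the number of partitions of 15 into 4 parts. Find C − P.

Ordered (compositions into 4 parts): C(14,3) = 364.
Unordered (partitions into 4 parts): 27.
Difference: 364 − 27 = 337.

337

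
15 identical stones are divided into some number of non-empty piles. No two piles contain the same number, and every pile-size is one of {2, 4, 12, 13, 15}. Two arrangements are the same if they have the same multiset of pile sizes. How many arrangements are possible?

2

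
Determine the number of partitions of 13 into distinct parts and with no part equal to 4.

12

The partitions of 13 that satisfy the conditions:
13
1 + 12
2 + 11
3 + 10
1 + 2 + 10
1 + 3 + 9
5 + 8
2 + 3 + 8
6 + 7
1 + 5 + 7
1 + 2 + 3 + 7
2 + 5 + 6
Counting gives 12.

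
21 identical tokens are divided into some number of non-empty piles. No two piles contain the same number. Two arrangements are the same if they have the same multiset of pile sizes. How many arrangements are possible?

76

Direct enumeration gives 76 partitions.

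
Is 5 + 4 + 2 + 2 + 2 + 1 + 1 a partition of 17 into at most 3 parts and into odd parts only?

No

The parts sum to 17, and the condition 'there are at most 3 summands' is violated.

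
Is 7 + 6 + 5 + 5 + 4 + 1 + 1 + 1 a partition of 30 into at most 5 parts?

No

The parts sum to 30, and the condition 'there are at most 5 summands' is violated.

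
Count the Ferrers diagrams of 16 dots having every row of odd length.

There are too many to list fully; the first 12 (by largest part) are:
15 + 1
13 + 3
13 + 1 + 1 + 1
11 + 5
11 + 3 + 1 + 1
11 + 1 + 1 + 1 + 1 + 1
9 + 7
9 + 5 + 1 + 1
9 + 3 + 3 + 1
9 + 3 + 1 + 1 + 1 + 1
9 + 1 + 1 + 1 + 1 + 1 + 1 + 1
7 + 7 + 1 + 1
…and 20 more, for 32 total.

32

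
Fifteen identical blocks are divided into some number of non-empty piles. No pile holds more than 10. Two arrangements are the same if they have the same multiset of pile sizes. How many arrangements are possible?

Enumerating by decreasing first part gives 164 partitions in all.

164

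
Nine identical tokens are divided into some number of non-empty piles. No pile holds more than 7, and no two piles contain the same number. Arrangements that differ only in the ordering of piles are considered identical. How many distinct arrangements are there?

Enumerating:
2, 7
3, 6
1, 2, 6
4, 5
1, 3, 5
2, 3, 4
Counting gives 6.

6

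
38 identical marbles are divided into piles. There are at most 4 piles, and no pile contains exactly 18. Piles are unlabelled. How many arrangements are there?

A full systematic count gives 507.

507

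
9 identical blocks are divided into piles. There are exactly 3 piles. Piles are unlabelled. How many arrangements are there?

They are:
7, 1, 1
6, 2, 1
5, 3, 1
5, 2, 2
4, 4, 1
4, 3, 2
3, 3, 3

7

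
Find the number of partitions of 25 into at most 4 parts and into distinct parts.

There are 107 such partitions.

107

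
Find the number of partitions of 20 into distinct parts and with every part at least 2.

A partial list (first 12 by largest part):
20
18 + 2
17 + 3
16 + 4
15 + 5
15 + 3 + 2
14 + 6
14 + 4 + 2
13 + 7
13 + 5 + 2
13 + 4 + 3
12 + 8
…and 23 more, for 35 total.

35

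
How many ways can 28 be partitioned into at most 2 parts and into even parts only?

8

The partitions of 28 that satisfy the conditions:
28
26,2
24,4
22,6
20,8
18,10
16,12
14,14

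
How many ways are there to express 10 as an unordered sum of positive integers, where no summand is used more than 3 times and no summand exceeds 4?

12

Enumerating:
4, 4, 2
4, 4, 1, 1
4, 3, 3
4, 3, 2, 1
4, 3, 1, 1, 1
4, 2, 2, 2
4, 2, 2, 1, 1
3, 3, 3, 1
3, 3, 2, 2
3, 3, 2, 1, 1
3, 2, 2, 2, 1
3, 2, 2, 1, 1, 1
That's 12 in total.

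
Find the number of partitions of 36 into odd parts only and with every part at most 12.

339

A full systematic count gives 339.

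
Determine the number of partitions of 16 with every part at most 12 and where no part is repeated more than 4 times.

157

A full systematic count gives 157.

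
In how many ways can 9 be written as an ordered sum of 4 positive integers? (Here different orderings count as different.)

56

Place 3 bars in the 8 internal gaps of a row of 9 dots: C(8,3) = 56.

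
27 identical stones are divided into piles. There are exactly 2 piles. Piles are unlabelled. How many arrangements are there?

13

Enumerating:
26 + 1
25 + 2
24 + 3
23 + 4
22 + 5
21 + 6
20 + 7
19 + 8
18 + 9
17 + 10
16 + 11
15 + 12
14 + 13
Counting gives 13.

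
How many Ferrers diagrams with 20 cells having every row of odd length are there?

There are too many to list fully; the first 12 (by largest part) are:
1 + 19
3 + 17
1 + 1 + 1 + 17
5 + 15
1 + 1 + 3 + 15
1 + 1 + 1 + 1 + 1 + 15
7 + 13
1 + 1 + 5 + 13
1 + 3 + 3 + 13
1 + 1 + 1 + 1 + 3 + 13
1 + 1 + 1 + 1 + 1 + 1 + 1 + 13
9 + 11
…and 52 more, for 64 total.

64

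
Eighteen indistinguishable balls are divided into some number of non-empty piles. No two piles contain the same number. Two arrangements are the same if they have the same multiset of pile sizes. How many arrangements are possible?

46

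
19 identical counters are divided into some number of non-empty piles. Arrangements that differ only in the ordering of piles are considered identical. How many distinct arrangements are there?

A full systematic count gives 490.

490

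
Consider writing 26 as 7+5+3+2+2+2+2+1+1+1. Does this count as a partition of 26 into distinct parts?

No

The parts sum to 26, and the condition 'all summands are distinct' is violated.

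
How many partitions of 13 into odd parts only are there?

18

The partitions of 13 that satisfy the conditions:
13
11 + 1 + 1
9 + 3 + 1
9 + 1 + 1 + 1 + 1
7 + 5 + 1
7 + 3 + 3
7 + 3 + 1 + 1 + 1
7 + 1 + 1 + 1 + 1 + 1 + 1
5 + 5 + 3
5 + 5 + 1 + 1 + 1
5 + 3 + 3 + 1 + 1
5 + 3 + 1 + 1 + 1 + 1 + 1
5 + 1 + 1 + 1 + 1 + 1 + 1 + 1 + 1
3 + 3 + 3 + 3 + 1
3 + 3 + 3 + 1 + 1 + 1 + 1
3 + 3 + 1 + 1 + 1 + 1 + 1 + 1 + 1
3 + 1 + 1 + 1 + 1 + 1 + 1 + 1 + 1 + 1 + 1
1 + 1 + 1 + 1 + 1 + 1 + 1 + 1 + 1 + 1 + 1 + 1 + 1
That's 18 in total.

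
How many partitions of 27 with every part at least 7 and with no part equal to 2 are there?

Enumerating:
27
20 + 7
19 + 8
18 + 9
17 + 10
16 + 11
15 + 12
14 + 13
13 + 7 + 7
12 + 8 + 7
11 + 9 + 7
11 + 8 + 8
10 + 10 + 7
10 + 9 + 8
9 + 9 + 9
That's 15 in total.

15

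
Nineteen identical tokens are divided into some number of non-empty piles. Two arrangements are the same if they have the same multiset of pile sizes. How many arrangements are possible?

Enumerating by decreasing first part gives 490 partitions in all.

490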